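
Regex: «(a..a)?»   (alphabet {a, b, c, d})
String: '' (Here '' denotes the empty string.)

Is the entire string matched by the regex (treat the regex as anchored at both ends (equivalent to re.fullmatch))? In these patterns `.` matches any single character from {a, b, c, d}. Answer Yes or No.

Yes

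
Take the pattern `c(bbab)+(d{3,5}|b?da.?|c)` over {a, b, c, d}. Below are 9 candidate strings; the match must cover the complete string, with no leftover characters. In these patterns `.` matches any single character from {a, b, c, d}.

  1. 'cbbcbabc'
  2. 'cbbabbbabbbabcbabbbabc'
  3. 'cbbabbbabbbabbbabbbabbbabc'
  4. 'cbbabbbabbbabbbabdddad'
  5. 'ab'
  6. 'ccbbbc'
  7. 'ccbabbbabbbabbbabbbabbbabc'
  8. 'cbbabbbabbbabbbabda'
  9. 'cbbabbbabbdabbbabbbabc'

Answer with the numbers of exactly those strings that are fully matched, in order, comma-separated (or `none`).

3, 8

1 → no match — must start with 'cbbab'
2 → no match
3 → match
4 → no match
5 → no match — must start with 'cbbab'
6 → no match — must start with 'cbbab'
7 → no match — must start with 'cbbab'
8 → match
9 → no match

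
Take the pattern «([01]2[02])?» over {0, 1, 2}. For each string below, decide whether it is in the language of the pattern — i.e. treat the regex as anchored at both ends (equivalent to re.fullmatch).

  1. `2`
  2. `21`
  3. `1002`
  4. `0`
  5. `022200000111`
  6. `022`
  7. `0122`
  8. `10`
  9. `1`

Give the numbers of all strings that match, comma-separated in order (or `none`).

1. `2` → no match
2. `21` → no match
3. `1002` → no match
4. `0` → no match
5. `022200000111` → no match
6. `022` → match
7. `0122` → no match
8. `10` → no match
9. `1` → no match

6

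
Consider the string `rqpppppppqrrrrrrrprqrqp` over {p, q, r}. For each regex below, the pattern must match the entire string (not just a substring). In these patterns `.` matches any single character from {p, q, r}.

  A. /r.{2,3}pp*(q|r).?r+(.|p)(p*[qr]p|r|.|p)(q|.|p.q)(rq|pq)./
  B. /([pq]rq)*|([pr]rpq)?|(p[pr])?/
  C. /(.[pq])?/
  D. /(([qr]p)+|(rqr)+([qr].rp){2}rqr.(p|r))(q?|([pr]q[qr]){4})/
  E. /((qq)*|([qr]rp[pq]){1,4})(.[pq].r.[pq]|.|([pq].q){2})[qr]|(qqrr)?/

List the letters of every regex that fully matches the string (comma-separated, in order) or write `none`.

A → match
B → no match
C → no match
D → no match
E → no match

A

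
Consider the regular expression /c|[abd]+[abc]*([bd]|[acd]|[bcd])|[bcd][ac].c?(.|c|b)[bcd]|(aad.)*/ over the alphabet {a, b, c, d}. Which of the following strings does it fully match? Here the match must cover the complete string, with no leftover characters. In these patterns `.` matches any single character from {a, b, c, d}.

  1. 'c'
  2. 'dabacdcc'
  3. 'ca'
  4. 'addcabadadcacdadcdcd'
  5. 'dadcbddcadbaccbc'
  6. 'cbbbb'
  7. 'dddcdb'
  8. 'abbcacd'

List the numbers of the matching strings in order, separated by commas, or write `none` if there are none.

1, 8

1 → match
2 → no match
3 → no match
4 → no match
5 → no match
6 → no match
7 → no match
8 → match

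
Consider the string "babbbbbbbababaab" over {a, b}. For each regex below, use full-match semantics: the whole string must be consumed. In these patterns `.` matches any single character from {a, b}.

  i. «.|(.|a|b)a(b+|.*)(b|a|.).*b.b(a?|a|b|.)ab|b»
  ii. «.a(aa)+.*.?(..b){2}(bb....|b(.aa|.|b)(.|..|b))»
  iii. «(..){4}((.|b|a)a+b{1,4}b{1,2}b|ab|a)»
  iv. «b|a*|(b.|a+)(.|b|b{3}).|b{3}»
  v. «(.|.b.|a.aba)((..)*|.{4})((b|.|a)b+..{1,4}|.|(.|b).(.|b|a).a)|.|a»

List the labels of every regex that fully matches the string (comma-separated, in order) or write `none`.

i, v

i → match
ii → no match
iii → no match
iv → no match
v → match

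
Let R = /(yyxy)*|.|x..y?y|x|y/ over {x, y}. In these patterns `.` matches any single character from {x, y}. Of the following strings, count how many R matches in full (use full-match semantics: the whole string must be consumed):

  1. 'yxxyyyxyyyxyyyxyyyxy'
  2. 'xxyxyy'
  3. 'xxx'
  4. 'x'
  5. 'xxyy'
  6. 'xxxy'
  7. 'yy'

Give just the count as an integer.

3

1 → no match
2 → no match
3 → no match
4 → match
5 → match
6 → match
7 → no match
Total matched: 3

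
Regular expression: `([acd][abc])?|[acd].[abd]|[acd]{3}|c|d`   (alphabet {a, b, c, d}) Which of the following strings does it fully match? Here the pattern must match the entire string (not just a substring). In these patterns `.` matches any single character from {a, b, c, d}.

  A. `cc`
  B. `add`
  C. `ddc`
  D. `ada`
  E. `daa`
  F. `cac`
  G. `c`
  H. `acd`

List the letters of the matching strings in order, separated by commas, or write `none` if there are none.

A → match
B → match
C → match
D → match
E → match
F → match
G → match
H → match

A, B, C, D, E, F, G, H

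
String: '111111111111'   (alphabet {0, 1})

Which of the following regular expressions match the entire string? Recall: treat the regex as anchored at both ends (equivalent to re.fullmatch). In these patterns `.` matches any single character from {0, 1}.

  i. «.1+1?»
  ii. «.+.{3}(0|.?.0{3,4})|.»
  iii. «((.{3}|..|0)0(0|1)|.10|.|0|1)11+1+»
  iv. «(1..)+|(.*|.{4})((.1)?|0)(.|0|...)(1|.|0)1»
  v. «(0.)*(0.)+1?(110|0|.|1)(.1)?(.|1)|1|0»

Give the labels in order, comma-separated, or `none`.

i, iii, iv

i → match
ii → no match
iii → match
iv → match
v → no match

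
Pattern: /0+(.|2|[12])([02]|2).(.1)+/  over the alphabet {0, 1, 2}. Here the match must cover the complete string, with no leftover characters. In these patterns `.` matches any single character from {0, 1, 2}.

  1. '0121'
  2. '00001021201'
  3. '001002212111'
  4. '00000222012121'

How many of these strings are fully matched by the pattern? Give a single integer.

1

1. '0121' → no match
2. '00001021201' → no match
3. '001002212111' → no match
4 → match
Total matched: 1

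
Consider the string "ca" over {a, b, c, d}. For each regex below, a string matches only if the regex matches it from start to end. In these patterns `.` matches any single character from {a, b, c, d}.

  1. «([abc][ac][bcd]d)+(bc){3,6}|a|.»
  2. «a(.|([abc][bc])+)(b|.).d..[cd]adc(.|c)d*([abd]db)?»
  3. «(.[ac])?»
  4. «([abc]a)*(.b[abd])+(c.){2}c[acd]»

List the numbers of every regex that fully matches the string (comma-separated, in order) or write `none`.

3

1 → no match
2 → no match — must start with "a"
3 → match
4 → no match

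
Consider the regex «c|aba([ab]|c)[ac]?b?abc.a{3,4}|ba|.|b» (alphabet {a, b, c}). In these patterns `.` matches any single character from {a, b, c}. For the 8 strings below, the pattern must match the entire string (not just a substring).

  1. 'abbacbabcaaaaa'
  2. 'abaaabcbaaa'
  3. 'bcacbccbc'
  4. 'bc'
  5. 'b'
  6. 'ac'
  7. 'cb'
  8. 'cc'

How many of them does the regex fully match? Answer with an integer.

1 → no match
2 → match
3 → no match
4 → no match
5 → match
6 → no match
7 → no match
8 → no match
Total matched: 2

2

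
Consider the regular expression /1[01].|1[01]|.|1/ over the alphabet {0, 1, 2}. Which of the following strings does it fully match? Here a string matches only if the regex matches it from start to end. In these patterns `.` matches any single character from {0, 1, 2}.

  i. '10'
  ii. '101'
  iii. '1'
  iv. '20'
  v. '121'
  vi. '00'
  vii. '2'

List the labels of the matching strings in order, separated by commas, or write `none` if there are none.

i → match
ii → match
iii → match
iv → no match
v → no match
vi → no match
vii → match

i, ii, iii, vii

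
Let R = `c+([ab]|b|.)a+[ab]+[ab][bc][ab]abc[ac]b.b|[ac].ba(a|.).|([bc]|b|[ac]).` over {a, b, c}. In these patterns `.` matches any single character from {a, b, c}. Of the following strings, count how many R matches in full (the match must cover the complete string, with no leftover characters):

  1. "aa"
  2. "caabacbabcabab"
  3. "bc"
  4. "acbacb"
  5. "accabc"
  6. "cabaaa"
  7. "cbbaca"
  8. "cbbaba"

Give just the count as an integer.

1 → match
2 → match
3 → match
4 → match
5 → no match
6 → match
7 → match
8 → match
Total matched: 7

7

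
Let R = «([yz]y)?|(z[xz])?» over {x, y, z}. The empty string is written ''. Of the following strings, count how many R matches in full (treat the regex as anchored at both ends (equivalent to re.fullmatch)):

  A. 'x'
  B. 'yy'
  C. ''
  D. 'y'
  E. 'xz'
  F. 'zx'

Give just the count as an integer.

3

A. 'x' → no match
B. 'yy' → match
C. '' → match
D. 'y' → no match
E. 'xz' → no match
F. 'zx' → match
Total matched: 3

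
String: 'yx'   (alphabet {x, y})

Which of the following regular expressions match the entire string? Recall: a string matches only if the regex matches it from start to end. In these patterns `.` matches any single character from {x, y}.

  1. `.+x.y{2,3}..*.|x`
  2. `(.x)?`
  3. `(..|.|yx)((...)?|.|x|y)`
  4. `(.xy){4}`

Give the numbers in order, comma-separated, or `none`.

1 → no match
2 → match
3 → match
4 → no match — must end with 'xy'

2, 3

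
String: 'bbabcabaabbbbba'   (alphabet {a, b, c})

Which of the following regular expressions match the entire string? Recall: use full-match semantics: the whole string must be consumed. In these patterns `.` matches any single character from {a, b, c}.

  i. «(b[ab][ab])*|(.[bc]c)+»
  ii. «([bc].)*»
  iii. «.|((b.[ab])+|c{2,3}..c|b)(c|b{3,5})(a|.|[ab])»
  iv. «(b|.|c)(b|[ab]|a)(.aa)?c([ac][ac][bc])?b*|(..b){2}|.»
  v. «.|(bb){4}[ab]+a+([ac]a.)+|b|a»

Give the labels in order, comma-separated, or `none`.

i → no match
ii → no match
iii → match
iv → no match
v → no match

iii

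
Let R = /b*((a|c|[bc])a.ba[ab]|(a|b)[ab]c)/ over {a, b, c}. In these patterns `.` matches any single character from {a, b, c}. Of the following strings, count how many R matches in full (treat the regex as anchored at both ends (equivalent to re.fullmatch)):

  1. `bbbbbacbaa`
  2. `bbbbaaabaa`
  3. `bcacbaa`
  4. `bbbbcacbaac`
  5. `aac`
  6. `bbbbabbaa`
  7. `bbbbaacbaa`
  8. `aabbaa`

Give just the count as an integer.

1 → match
2 → match
3 → match
4 → no match
5 → match
6 → match
7 → match
8 → match
Total matched: 7

7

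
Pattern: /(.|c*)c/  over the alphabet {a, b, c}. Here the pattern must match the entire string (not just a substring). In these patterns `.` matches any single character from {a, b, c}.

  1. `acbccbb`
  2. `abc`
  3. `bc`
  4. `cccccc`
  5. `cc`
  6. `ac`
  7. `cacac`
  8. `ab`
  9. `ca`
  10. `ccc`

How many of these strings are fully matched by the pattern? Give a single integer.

1 → no match — must end with `c`
2 → no match
3 → match
4 → match
5 → match
6 → match
7 → no match
8 → no match — must end with `c`
9 → no match — must end with `c`
10 → match
Total matched: 5

5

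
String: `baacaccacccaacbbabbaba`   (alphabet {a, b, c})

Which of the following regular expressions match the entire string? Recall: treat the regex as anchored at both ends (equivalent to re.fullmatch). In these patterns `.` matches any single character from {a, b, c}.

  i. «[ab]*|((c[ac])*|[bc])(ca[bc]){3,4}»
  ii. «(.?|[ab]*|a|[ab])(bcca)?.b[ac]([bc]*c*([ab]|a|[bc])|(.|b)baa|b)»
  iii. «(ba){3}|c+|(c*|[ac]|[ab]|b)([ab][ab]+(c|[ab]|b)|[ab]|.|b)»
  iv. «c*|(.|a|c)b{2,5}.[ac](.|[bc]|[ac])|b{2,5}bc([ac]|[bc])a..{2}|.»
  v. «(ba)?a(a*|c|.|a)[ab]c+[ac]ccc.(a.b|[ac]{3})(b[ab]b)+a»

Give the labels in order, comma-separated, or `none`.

i → no match
ii → no match
iii → no match
iv → no match
v → match

v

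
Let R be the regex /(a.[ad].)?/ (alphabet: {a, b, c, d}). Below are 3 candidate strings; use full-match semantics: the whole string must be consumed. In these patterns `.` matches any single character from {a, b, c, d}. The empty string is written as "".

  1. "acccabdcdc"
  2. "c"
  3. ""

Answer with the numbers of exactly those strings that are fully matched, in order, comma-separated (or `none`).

1 → no match
2 → no match
3 → match

3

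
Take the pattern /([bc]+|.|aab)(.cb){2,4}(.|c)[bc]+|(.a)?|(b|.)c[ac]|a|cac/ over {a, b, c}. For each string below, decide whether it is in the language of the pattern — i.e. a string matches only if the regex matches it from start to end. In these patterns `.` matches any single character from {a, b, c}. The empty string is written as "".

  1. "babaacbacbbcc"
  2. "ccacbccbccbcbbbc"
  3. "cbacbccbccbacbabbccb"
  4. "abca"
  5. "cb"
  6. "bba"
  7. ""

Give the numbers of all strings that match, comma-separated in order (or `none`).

1 → no match
2 → match
3 → match
4 → no match
5 → no match
6 → no match
7 → match

2, 3, 7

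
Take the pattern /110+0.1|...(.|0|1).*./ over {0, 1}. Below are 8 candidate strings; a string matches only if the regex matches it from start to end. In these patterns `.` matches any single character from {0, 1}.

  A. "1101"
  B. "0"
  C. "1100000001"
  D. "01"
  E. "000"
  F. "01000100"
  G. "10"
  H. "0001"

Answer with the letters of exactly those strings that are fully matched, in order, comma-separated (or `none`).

A → no match
B → no match
C → match
D → no match
E → no match
F → match
G → no match
H → no match

C, F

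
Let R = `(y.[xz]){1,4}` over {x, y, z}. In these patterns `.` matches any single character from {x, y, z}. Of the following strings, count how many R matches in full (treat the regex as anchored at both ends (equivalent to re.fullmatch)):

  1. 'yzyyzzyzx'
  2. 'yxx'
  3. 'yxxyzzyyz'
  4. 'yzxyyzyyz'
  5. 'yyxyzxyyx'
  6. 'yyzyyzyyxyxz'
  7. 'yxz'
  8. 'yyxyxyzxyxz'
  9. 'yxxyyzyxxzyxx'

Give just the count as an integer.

1 → no match
2 → match
3 → match
4 → match
5 → match
6 → match
7 → match
8 → no match
9 → no match
Total matched: 6

6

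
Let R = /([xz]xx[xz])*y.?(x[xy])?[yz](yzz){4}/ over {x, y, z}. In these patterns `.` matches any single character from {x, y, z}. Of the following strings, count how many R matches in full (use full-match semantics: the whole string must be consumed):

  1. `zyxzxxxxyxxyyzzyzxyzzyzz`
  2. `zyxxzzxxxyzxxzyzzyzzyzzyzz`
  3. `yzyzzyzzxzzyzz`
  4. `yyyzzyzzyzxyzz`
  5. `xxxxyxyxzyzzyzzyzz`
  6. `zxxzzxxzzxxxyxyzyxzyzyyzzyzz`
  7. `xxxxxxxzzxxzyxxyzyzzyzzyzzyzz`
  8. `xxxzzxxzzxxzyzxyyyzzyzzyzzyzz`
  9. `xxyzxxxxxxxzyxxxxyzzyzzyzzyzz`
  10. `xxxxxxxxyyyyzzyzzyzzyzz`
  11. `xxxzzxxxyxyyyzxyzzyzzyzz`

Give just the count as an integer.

1 → no match
2 → no match
3 → no match
4 → no match
5 → no match
6 → no match
7 → match
8 → match
9 → no match
10 → match
11 → no match
Total matched: 3

3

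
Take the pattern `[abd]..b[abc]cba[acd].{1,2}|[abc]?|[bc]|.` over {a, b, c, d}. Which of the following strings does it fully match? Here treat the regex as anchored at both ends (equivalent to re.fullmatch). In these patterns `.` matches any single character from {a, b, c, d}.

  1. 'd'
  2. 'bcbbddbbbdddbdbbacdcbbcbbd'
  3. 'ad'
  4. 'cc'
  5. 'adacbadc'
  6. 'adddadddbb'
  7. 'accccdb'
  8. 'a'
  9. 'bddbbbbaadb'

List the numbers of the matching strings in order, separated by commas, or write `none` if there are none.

1, 8

1. 'd' → match
2 → no match
3. 'ad' → no match
4. 'cc' → no match
5. 'adacbadc' → no match
6. 'adddadddbb' → no match
7. 'accccdb' → no match
8. 'a' → match
9. 'bddbbbbaadb' → no match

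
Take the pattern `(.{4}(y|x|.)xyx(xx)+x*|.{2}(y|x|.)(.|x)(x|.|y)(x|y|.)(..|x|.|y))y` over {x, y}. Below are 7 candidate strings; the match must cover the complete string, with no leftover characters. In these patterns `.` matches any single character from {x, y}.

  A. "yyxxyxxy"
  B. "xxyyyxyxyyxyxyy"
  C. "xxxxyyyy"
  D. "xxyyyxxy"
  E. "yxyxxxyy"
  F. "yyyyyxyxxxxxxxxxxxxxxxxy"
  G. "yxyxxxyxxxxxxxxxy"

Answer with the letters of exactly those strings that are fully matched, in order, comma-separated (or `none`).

A → match
B → no match
C → match
D → match
E → match
F → match
G → match

A, C, D, E, F, G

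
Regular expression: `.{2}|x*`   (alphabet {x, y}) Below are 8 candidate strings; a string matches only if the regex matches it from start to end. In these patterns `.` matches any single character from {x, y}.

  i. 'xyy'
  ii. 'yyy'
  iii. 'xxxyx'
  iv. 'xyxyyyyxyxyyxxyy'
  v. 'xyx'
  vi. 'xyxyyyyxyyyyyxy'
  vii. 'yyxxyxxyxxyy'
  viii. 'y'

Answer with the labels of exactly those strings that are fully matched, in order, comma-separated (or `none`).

none

i. 'xyy' → no match
ii. 'yyy' → no match
iii. 'xxxyx' → no match
iv → no match
v. 'xyx' → no match
vi → no match
vii. 'yyxxyxxyxxyy' → no match
viii. 'y' → no match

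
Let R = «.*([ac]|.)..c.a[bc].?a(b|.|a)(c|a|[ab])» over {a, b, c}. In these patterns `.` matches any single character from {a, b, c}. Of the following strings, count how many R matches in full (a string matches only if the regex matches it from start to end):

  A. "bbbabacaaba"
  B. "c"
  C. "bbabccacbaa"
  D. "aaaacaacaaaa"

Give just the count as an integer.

1

A → no match
B → no match
C → no match
D → match
Total matched: 1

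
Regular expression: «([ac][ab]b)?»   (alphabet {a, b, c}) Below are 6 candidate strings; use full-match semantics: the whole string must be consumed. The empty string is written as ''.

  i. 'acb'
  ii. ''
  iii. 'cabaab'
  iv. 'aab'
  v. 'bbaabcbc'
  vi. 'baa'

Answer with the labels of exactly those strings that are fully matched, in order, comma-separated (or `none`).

ii, iv

i → no match
ii → match
iii → no match
iv → match
v → no match
vi → no match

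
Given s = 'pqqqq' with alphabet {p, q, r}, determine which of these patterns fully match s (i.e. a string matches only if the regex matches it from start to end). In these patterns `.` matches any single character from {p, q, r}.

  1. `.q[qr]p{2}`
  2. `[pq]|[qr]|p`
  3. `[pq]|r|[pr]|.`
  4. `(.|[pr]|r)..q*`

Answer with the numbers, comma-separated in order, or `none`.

1 → no match — must end with 'p'
2 → no match
3 → no match
4 → match

4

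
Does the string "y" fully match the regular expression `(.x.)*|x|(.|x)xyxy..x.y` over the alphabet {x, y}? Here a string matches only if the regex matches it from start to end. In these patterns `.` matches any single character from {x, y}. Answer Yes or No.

No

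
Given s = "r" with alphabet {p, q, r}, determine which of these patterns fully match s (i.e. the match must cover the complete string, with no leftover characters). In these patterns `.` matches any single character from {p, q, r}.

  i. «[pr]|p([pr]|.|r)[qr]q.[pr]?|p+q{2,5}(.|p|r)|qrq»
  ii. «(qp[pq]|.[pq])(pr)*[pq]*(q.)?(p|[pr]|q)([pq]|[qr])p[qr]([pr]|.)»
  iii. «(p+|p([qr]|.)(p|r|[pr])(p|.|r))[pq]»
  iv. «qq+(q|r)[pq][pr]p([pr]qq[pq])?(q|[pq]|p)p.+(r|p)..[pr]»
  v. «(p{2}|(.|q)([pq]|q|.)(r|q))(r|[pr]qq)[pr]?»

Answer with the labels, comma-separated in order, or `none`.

i

i → match
ii → no match
iii → no match — must start with "p"
iv → no match — must start with "qq"
v → no match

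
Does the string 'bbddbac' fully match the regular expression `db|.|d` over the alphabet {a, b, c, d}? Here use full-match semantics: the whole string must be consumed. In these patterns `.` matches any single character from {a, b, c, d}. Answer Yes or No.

No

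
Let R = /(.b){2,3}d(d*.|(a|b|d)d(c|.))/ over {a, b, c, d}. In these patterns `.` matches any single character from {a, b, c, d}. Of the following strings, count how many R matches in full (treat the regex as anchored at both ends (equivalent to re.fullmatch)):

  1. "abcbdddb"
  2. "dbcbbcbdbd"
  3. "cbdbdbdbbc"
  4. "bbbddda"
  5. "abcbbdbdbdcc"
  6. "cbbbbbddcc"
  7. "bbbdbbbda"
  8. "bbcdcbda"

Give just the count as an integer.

1 → match
2 → no match
3 → no match
4 → no match
5 → no match
6 → no match
7 → no match
8 → no match
Total matched: 1

1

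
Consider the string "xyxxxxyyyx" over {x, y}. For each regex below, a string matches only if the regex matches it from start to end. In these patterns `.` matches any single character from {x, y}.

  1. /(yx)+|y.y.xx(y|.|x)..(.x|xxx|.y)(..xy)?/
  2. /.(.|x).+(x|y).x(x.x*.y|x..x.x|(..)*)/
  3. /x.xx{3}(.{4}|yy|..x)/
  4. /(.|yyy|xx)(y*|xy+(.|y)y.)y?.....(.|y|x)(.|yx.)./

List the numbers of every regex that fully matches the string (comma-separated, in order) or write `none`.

1 → no match
2 → match
3 → match
4 → match

2, 3, 4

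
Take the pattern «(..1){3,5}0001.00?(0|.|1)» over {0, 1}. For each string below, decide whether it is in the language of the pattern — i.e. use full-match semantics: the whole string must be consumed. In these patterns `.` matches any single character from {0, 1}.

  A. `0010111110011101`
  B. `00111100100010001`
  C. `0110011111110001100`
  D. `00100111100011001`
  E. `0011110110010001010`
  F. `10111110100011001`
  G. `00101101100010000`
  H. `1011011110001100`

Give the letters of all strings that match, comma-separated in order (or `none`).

A → no match
B → match
C → match
D → match
E → no match
F → match
G → match
H → match

B, C, D, F, G, H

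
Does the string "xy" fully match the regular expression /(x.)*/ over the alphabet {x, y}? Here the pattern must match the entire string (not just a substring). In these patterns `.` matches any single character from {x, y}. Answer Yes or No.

Yes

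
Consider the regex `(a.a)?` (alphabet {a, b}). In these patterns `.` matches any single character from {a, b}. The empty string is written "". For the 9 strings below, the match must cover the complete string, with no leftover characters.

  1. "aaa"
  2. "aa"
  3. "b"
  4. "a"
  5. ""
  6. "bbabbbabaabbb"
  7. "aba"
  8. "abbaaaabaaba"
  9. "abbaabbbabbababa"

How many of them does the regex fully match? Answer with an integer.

3

1 → match
2 → no match
3 → no match
4 → no match
5 → match
6 → no match
7 → match
8 → no match
9 → no match
Total matched: 3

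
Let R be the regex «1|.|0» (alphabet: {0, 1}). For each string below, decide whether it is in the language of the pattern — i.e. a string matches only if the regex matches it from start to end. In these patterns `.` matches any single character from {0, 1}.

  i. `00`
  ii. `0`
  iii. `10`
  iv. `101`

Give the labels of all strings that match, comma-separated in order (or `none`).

ii

i. `00` → no match
ii. `0` → match
iii. `10` → no match
iv. `101` → no match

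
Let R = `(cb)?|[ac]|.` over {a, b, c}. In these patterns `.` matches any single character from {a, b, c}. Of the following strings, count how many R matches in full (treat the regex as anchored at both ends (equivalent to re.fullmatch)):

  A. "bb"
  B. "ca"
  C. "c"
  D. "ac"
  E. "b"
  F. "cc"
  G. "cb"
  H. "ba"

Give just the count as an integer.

3

A → no match
B → no match
C → match
D → no match
E → match
F → no match
G → match
H → no match
Total matched: 3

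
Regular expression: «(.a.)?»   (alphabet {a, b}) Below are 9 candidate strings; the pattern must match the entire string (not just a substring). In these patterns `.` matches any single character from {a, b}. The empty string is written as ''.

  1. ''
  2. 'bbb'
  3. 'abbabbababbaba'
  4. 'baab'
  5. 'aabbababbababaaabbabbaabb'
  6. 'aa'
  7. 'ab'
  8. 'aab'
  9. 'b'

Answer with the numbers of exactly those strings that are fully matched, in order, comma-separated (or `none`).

1 → match
2 → no match
3 → no match
4 → no match
5 → no match
6 → no match
7 → no match
8 → match
9 → no match

1, 8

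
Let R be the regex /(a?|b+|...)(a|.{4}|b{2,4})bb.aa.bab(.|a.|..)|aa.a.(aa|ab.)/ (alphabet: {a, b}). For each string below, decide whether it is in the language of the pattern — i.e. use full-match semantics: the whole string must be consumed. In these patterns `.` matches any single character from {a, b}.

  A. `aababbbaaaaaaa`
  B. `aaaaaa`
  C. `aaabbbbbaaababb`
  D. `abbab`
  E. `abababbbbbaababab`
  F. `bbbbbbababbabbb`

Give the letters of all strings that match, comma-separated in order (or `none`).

A → no match
B → no match
C → match
D → no match
E → no match
F → no match

C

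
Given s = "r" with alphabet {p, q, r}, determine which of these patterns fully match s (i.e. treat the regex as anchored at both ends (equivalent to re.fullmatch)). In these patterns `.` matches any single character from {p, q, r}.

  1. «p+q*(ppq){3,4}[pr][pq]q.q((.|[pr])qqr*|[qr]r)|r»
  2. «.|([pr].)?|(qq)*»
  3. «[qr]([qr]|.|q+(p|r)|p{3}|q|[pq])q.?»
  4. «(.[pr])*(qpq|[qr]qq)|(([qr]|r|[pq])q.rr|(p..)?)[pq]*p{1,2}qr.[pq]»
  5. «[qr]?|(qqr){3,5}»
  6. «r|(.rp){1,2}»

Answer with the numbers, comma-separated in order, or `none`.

1, 2, 5, 6

1 → match
2 → match
3 → no match
4 → no match
5 → match
6 → match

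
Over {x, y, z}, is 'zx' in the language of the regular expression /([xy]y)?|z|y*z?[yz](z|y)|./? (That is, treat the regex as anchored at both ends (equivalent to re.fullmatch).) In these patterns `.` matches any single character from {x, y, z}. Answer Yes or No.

No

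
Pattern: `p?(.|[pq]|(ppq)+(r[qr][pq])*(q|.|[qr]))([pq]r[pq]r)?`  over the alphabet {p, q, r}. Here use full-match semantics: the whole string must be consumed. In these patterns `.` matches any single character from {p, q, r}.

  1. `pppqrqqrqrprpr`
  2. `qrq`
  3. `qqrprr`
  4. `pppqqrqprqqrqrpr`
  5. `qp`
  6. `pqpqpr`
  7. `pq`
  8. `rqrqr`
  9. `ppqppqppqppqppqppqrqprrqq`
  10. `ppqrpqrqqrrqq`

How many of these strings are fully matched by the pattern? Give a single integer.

3

1 → no match
2 → no match
3 → no match
4 → no match
5 → no match
6 → no match
7 → match
8 → match
9 → match
10 → no match
Total matched: 3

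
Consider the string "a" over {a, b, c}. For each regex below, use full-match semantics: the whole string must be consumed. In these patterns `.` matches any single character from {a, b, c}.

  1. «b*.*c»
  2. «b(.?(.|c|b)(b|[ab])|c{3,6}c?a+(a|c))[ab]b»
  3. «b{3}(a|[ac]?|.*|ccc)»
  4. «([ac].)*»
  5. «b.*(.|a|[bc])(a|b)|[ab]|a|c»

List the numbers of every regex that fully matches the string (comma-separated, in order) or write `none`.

1 → no match — must end with "c"
2 → no match — must start with "b"
3 → no match — must start with "b"
4 → no match
5 → match

5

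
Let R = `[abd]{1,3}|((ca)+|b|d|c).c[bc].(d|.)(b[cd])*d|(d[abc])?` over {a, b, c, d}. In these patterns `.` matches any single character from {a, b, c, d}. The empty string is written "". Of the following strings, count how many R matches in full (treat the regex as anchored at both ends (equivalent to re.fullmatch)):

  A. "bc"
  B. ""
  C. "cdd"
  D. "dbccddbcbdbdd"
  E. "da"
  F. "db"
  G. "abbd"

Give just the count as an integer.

A. "bc" → no match
B. "" → match
C. "cdd" → no match
D → match
E. "da" → match
F. "db" → match
G. "abbd" → no match
Total matched: 4

4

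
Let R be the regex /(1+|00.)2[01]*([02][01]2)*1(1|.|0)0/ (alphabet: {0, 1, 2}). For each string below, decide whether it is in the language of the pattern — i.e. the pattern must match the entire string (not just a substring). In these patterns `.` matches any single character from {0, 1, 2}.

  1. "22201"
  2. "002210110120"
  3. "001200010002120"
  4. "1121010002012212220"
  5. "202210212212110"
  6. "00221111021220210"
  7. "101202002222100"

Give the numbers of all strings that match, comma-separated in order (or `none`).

2, 3

1. "22201" → no match — must end with "0"
2. "002210110120" → match
3 → match
4 → no match
5 → no match
6 → no match
7 → no match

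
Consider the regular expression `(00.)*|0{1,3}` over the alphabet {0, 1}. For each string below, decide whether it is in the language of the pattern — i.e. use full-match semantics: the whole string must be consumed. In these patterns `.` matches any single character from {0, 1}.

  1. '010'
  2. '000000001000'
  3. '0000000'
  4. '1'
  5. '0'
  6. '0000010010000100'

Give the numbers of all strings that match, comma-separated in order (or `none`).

2, 5

1 → no match
2 → match
3 → no match
4 → no match
5 → match
6 → no match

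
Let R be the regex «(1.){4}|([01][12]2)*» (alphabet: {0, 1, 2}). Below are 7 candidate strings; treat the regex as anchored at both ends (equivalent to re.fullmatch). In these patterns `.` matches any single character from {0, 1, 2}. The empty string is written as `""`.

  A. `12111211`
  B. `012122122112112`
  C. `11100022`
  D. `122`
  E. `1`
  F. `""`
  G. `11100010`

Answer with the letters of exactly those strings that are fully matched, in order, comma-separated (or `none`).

A, B, D, F

A → match
B → match
C → no match
D → match
E → no match
F → match
G → no match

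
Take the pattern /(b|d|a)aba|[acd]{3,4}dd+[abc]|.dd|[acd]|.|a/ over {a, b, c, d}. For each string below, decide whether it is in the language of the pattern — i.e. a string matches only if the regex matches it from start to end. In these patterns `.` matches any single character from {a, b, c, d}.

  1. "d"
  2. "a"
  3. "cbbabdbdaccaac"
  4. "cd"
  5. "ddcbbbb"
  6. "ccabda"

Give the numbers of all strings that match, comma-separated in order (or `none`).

1 → match
2 → match
3 → no match
4 → no match
5 → no match
6 → no match

1, 2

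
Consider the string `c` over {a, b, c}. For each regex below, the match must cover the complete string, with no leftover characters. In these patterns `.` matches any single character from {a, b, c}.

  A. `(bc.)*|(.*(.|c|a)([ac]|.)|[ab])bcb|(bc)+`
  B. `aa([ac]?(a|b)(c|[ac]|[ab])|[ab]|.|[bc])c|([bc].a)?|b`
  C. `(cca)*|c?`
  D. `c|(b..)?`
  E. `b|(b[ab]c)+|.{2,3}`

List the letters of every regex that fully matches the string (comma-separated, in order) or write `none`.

C, D

A → no match
B → no match
C → match
D → match
E → no match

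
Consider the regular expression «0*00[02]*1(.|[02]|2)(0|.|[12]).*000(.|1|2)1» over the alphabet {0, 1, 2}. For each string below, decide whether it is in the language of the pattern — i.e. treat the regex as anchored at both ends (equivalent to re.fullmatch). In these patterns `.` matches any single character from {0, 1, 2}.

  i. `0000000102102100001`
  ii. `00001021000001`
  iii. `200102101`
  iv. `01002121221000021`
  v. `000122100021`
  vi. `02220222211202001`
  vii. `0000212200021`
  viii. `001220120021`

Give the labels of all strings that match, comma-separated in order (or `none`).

i → match
ii → match
iii → no match
iv → no match
v → match
vi → no match
vii → match
viii → no match

i, ii, v, vii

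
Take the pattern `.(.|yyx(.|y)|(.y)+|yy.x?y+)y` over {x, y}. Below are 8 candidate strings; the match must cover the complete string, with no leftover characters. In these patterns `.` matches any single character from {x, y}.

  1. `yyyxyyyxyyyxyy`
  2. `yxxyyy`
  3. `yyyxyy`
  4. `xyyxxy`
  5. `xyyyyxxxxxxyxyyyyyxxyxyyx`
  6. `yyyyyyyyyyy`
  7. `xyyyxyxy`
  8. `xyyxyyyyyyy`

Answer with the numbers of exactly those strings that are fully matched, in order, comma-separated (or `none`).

1 → match
2 → no match
3 → match
4 → match
5 → no match — must end with `y`
6 → match
7 → no match
8 → match

1, 3, 4, 6, 8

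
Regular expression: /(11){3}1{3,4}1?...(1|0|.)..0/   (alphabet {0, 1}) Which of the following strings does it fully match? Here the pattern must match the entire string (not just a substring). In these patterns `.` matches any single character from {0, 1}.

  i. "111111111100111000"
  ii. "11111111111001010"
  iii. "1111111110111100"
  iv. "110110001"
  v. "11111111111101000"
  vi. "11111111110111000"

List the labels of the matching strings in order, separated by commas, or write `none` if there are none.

ii, iii, v, vi

i → no match
ii → match
iii → match
iv → no match — must end with "0"
v → match
vi → match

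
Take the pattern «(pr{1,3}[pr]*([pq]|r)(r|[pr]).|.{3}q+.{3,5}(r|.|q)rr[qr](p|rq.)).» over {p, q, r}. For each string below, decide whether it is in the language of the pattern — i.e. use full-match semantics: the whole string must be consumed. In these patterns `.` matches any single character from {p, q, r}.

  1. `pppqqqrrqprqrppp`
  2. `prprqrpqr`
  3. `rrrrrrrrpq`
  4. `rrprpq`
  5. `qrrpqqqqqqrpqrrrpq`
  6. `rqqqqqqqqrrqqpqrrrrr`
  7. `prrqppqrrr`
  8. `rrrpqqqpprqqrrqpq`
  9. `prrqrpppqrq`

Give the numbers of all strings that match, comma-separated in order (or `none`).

1 → no match
2 → no match
3 → no match
4 → no match
5 → no match
6 → no match
7 → no match
8 → no match
9 → no match

none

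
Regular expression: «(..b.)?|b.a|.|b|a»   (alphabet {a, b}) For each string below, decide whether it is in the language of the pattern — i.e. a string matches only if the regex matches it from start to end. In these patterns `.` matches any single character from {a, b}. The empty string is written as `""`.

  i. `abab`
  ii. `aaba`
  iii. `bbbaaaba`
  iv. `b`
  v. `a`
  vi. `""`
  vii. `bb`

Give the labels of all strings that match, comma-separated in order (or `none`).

i → no match
ii → match
iii → no match
iv → match
v → match
vi → match
vii → no match

ii, iv, v, vi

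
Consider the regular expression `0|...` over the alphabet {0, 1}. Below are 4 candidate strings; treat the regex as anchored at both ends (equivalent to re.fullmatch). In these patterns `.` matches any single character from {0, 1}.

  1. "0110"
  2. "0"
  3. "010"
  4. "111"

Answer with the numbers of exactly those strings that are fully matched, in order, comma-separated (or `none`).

2, 3, 4

1 → no match
2 → match
3 → match
4 → match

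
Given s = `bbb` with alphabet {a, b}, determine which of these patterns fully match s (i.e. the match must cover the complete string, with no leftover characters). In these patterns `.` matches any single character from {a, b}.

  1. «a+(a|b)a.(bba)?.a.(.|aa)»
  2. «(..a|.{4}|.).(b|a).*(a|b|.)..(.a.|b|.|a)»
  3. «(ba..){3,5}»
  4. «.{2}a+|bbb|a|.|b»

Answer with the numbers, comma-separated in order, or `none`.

1 → no match — must start with `a`
2 → no match
3 → no match — must start with `ba`
4 → match

4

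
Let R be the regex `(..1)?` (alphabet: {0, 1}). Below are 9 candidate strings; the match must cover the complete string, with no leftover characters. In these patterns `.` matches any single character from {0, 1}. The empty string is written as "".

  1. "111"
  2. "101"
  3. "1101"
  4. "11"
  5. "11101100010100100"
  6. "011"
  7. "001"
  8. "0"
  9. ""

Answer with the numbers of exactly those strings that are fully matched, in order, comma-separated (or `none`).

1, 2, 6, 7, 9

1 → match
2 → match
3 → no match
4 → no match
5 → no match
6 → match
7 → match
8 → no match
9 → match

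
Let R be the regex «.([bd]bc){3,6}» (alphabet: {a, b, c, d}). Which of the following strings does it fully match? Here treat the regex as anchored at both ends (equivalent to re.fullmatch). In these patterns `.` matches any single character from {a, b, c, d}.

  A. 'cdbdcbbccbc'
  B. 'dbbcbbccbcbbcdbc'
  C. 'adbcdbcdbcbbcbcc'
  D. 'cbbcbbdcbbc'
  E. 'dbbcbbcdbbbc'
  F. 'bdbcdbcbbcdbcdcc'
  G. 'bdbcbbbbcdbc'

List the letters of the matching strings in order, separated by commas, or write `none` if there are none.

A. 'cdbdcbbccbc' → no match
B → no match
C → no match — must end with 'bc'
D. 'cbbcbbdcbbc' → no match
E. 'dbbcbbcdbbbc' → no match
F → no match — must end with 'bc'
G. 'bdbcbbbbcdbc' → no match

none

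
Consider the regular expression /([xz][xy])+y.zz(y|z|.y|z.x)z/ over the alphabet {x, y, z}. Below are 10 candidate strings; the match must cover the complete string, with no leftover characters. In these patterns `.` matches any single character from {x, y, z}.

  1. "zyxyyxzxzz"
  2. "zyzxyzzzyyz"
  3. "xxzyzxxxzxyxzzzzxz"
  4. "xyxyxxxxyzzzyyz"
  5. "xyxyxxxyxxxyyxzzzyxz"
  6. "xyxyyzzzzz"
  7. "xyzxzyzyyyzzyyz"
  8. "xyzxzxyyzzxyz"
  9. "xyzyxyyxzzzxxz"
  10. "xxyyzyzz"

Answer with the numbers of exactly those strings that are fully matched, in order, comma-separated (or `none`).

1. "zyxyyxzxzz" → no match
2. "zyzxyzzzyyz" → match
3 → match
4 → match
5 → match
6. "xyxyyzzzzz" → match
7 → match
8 → match
9 → match
10. "xxyyzyzz" → no match

2, 3, 4, 5, 6, 7, 8, 9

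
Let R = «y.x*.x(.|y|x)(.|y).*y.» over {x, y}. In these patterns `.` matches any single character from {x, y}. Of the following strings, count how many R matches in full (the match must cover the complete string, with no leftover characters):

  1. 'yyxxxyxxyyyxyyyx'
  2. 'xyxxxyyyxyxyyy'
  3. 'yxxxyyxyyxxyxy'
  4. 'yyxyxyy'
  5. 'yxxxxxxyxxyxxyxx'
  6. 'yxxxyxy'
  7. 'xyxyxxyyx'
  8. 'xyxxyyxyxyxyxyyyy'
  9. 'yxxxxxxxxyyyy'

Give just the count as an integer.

2

1 → match
2 → no match — must start with 'y'
3 → no match
4 → no match
5 → no match
6 → no match
7 → no match — must start with 'y'
8 → no match — must start with 'y'
9 → match
Total matched: 2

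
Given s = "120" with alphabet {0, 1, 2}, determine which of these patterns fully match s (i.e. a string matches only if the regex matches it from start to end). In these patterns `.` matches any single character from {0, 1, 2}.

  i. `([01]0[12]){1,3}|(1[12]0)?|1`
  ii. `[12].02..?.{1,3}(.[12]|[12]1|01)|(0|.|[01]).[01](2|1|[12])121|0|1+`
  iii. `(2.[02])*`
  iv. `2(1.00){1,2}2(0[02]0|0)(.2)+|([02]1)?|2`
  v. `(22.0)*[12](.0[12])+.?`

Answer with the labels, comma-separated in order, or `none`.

i

i → match
ii → no match
iii → no match
iv → no match
v → no match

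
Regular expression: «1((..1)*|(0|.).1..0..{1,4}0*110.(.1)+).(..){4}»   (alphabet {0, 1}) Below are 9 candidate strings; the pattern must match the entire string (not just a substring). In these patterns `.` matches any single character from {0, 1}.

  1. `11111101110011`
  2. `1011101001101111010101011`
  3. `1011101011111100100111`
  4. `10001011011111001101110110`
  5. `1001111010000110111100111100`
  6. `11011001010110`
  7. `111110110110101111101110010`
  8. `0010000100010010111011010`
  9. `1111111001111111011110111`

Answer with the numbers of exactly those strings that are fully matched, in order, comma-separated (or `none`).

1 → no match
2 → match
3 → match
4 → no match
5 → no match
6 → no match
7 → no match
8 → no match — must start with `1`
9 → match

2, 3, 9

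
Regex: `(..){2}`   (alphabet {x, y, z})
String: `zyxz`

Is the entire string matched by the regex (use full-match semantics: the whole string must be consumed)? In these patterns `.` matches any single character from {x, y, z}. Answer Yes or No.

Yes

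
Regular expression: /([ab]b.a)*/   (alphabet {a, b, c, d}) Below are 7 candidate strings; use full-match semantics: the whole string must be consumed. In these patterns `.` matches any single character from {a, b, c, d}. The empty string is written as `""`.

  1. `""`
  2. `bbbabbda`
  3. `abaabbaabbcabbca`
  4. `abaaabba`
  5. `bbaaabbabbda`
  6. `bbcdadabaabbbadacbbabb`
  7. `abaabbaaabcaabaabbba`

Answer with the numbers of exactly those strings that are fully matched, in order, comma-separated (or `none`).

1, 2, 3, 4, 5, 7

1 → match
2 → match
3 → match
4 → match
5 → match
6 → no match
7 → match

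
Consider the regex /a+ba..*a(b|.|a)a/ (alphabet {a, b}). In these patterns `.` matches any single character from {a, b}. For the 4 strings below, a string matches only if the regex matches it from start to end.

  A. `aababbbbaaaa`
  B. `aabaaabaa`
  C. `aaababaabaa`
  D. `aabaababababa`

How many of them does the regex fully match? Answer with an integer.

2

A → match
B → no match
C → no match
D → match
Total matched: 2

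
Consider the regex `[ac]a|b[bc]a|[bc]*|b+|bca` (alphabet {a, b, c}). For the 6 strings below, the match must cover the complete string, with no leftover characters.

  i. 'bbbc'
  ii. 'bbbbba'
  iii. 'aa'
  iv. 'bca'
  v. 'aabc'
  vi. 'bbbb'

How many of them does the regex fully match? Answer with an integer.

i. 'bbbc' → match
ii. 'bbbbba' → no match
iii. 'aa' → match
iv. 'bca' → match
v. 'aabc' → no match
vi. 'bbbb' → match
Total matched: 4

4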